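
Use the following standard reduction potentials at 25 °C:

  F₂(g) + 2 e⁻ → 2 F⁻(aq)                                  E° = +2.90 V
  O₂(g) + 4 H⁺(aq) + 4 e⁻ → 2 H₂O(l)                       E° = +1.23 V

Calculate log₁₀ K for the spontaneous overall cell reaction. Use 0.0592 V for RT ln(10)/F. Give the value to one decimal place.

Cathode: F₂/F⁻; anode: O₂/H₂O. E°cell = +1.67 V, n = 4.
log K = nE°cell / 0.0592 = (4)(+1.67) / 0.0592 = 112.8.

112.8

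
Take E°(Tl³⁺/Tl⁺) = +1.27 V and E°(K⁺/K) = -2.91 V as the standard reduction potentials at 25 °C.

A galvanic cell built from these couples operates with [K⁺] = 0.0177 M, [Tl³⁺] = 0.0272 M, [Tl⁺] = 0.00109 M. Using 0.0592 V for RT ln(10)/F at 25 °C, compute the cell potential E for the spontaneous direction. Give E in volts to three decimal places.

Tl³⁺/Tl⁺ is the cathode (higher E°), K⁺/K the anode: E°cell = +1.27 − (-2.91) = +4.18 V, n = 2.
Overall: Tl³⁺(aq) + 2 K(s) → Tl⁺(aq) + 2 K⁺(aq)
Q = [Tl⁺]·[K⁺]^2 / ([Tl³⁺]); log Q = -4.901.
E = E° − (0.0592/n) log Q = +4.18 − (0.0592/2)(-4.901) = +4.325 V.

+4.325 V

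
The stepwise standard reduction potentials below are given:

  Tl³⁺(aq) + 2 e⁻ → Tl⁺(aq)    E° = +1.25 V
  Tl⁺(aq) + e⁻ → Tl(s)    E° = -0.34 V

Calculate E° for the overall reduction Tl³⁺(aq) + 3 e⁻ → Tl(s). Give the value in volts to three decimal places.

Standard free energies of sequential steps add: ΔG°₃ = ΔG°₁ + ΔG°₂, so n₃E°₃ = n₁E°₁ + n₂E°₂.
E°₃ = (2×+1.25 + 1×-0.34) / 3 = (+2.160) / 3 = +0.720 V.

+0.720 V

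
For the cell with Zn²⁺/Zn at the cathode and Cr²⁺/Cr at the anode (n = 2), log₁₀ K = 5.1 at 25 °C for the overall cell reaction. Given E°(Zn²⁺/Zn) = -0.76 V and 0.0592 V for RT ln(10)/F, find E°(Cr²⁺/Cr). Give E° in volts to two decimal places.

-0.91 V

E°cell = (0.0592/n)·log K = (0.0592/2)(5.1) = +0.151 V.
Since Zn²⁺/Zn is the cathode and Cr²⁺/Cr the anode, E°cell = E°(Zn²⁺/Zn) − E°(Cr²⁺/Cr).
So E°(Cr²⁺/Cr) = E°(Zn²⁺/Zn) − E°cell = (-0.76) − (+0.151) = -0.91 V.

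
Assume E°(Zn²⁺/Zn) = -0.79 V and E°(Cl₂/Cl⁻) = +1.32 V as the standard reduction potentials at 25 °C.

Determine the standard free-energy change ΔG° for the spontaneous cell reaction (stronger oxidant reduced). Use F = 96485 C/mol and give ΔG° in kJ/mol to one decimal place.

Cl₂/Cl⁻ (E° = +1.32 V) is the cathode; Zn²⁺/Zn (E° = -0.79 V) is the anode, so E°cell = +2.11 V.
Balancing electrons gives n = 2 (lcm of 2 and 2).
ΔG° = −nFE° = −(2)(96485)(+2.11) = -407,167 J = -407.2 kJ/mol.

-407.2 kJ/mol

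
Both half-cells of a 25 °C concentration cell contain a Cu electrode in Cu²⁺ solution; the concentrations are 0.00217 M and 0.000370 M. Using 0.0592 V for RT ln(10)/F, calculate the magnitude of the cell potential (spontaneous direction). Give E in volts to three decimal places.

+0.023 V

For a concentration cell E°cell = 0. The 0.00217 M side is the cathode (reduction is favoured where [Cu²⁺] is higher).
With n = 2, E = −(0.0592/2) log([Cu²⁺]ₐₙ/[Cu²⁺]꜀ₐₜ) = −(0.0592/2) log(0.00037/0.00217) = −(0.0592/2)(-0.768) = +0.023 V.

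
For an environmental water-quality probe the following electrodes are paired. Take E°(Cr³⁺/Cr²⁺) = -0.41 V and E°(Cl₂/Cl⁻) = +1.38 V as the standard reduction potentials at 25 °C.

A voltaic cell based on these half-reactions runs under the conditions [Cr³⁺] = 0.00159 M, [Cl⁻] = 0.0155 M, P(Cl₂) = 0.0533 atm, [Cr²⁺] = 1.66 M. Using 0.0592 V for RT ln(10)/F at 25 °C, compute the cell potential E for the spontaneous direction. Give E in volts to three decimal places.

+2.038 V

Cl₂/Cl⁻ is the cathode (higher E°), Cr³⁺/Cr²⁺ the anode: E°cell = +1.38 − (-0.41) = +1.79 V, n = 2.
Overall: Cl₂(g) + 2 Cr²⁺(aq) → 2 Cl⁻(aq) + 2 Cr³⁺(aq)
Q = [Cl⁻]^2·[Cr³⁺]^2 / (P(Cl₂)·[Cr²⁺]^2); log Q = -8.383.
E = E° − (0.0592/n) log Q = +1.79 − (0.0592/2)(-8.383) = +2.038 V.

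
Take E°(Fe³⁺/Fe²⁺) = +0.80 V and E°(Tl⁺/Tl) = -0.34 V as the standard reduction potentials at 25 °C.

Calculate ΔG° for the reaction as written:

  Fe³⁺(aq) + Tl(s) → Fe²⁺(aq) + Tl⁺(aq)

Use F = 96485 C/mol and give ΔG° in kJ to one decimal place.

-110.0 kJ

As written, Fe³⁺/Fe²⁺ is reduced (cathode) and Tl⁺/Tl is oxidised (anode), so E°cell = (+0.80) − (-0.34) = +1.14 V.
Balancing electrons gives n = 1.
ΔG° = −nFE° = −(1)(96485)(+1.14) = -109,993 J = -110.0 kJ.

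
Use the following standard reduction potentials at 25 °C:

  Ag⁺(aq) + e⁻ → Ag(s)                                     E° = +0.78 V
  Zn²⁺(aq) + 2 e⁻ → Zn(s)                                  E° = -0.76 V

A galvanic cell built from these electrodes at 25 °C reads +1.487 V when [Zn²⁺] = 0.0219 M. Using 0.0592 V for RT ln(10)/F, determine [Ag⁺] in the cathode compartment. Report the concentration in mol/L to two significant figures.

Ag⁺/Ag is the cathode, Zn²⁺/Zn the anode: E°cell = +1.54 V, n = 2.
Overall reaction: 2 Ag⁺(aq) + Zn(s) → 2 Ag(s) + Zn²⁺(aq); Q = [Zn²⁺]^1/[Ag⁺]^2.
From E = E° − (0.0592/n) log Q: log Q = (E° − E)·n/0.0592 = (+1.54 − (+1.487))·2/0.0592 = 1.7905.
So 2·log[Ag⁺] = 1·log(0.0219) − log Q = -1.6596 − (1.7905) = -3.4501; log[Ag⁺] = -3.4501 / 2 = -1.7250; [Ag⁺] = 10^(-1.7250) ≈ 0.019 M.

0.019 M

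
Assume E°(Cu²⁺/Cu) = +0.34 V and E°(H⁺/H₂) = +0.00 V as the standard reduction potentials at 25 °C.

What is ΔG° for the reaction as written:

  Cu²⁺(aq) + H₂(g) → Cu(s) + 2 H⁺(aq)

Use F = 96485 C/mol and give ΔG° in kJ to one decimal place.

-65.6 kJ

As written, Cu²⁺/Cu is reduced (cathode) and H⁺/H₂ is oxidised (anode), so E°cell = (+0.34) − (+0.00) = +0.34 V.
Balancing electrons gives n = 2.
ΔG° = −nFE° = −(2)(96485)(+0.34) = -65,610 J = -65.6 kJ.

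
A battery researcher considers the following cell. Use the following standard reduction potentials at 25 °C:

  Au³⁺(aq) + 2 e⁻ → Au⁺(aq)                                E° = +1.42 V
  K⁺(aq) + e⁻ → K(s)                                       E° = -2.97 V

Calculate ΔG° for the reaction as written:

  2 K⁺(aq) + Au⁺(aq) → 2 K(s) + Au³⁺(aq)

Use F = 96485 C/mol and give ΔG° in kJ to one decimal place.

+847.1 kJ

As written, K⁺/K is reduced (cathode) and Au³⁺/Au⁺ is oxidised (anode), so E°cell = (-2.97) − (+1.42) = -4.39 V.
Balancing electrons gives n = 2.
ΔG° = −nFE° = −(2)(96485)(-4.39) = 847,138 J = +847.1 kJ.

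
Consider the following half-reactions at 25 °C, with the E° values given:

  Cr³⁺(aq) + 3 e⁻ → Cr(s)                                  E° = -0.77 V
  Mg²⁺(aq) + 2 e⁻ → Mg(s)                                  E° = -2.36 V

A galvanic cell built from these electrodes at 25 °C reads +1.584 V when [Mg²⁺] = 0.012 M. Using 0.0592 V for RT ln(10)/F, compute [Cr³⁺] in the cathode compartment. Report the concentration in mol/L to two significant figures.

Cr³⁺/Cr is the cathode, Mg²⁺/Mg the anode: E°cell = +1.59 V, n = 6.
Overall reaction: 2 Cr³⁺(aq) + 3 Mg(s) → 2 Cr(s) + 3 Mg²⁺(aq); Q = [Mg²⁺]^3/[Cr³⁺]^2.
From E = E° − (0.0592/n) log Q: log Q = (E° − E)·n/0.0592 = (+1.59 − (+1.584))·6/0.0592 = 0.6081.
So 2·log[Cr³⁺] = 3·log(0.012) − log Q = -5.7625 − (0.6081) = -6.3706; log[Cr³⁺] = -6.3706 / 2 = -3.1853; [Cr³⁺] = 10^(-3.1853) ≈ 0.00065 M.

0.00065 M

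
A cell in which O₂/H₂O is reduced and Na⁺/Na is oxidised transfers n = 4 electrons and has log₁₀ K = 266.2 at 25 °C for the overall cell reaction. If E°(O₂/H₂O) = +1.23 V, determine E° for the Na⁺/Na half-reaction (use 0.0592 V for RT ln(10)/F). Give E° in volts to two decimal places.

-2.71 V

E°cell = (0.0592/n)·log K = (0.0592/4)(266.2) = +3.940 V.
Since O₂/H₂O is the cathode and Na⁺/Na the anode, E°cell = E°(O₂/H₂O) − E°(Na⁺/Na).
So E°(Na⁺/Na) = E°(O₂/H₂O) − E°cell = (+1.23) − (+3.940) = -2.71 V.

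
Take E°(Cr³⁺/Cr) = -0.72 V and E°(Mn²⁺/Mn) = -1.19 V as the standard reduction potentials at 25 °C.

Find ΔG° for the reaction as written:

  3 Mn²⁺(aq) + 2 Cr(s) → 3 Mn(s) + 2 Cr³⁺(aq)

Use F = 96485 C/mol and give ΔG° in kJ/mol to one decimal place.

As written, Mn²⁺/Mn is reduced (cathode) and Cr³⁺/Cr is oxidised (anode), so E°cell = (-1.19) − (-0.72) = -0.47 V.
Balancing electrons gives n = 6.
ΔG° = −nFE° = −(6)(96485)(-0.47) = 272,088 J = +272.1 kJ/mol.

+272.1 kJ/mol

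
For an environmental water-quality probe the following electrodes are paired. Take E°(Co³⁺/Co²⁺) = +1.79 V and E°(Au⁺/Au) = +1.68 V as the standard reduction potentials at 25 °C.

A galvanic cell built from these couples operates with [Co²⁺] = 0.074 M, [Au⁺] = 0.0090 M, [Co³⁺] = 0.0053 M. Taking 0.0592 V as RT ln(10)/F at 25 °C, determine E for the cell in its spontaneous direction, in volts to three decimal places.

+0.163 V

Co³⁺/Co²⁺ is the cathode (higher E°), Au⁺/Au the anode: E°cell = +1.79 − (+1.68) = +0.11 V, n = 1.
Overall: Co³⁺(aq) + Au(s) → Co²⁺(aq) + Au⁺(aq)
Q = [Co²⁺]·[Au⁺] / ([Co³⁺]); log Q = -0.901.
E = E° − (0.0592/n) log Q = +0.11 − (0.0592/1)(-0.901) = +0.163 V.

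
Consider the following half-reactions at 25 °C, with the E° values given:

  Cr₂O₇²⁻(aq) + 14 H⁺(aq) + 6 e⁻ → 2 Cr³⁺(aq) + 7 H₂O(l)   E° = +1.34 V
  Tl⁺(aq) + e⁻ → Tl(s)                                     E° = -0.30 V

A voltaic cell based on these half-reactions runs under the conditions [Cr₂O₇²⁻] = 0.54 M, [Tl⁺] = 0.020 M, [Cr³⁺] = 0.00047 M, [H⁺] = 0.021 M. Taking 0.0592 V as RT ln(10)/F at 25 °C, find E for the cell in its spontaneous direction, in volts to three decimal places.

+1.572 V

Cr₂O₇²⁻/Cr³⁺ is the cathode (higher E°), Tl⁺/Tl the anode: E°cell = +1.34 − (-0.30) = +1.64 V, n = 6.
Overall: Cr₂O₇²⁻(aq) + 14 H⁺(aq) + 6 Tl(s) → 2 Cr³⁺(aq) + 7 H₂O(l) + 6 Tl⁺(aq)
Q = [Cr³⁺]^2·[Tl⁺]^6 / ([Cr₂O₇²⁻]·[H⁺]^14); log Q = 6.907.
E = E° − (0.0592/n) log Q = +1.64 − (0.0592/6)(6.907) = +1.572 V.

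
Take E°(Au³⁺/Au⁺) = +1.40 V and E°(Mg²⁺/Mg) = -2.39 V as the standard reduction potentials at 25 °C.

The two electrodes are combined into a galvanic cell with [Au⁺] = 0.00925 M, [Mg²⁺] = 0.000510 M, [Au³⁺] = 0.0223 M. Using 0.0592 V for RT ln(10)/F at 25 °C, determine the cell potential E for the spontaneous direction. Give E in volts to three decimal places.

+3.899 V

Au³⁺/Au⁺ is the cathode (higher E°), Mg²⁺/Mg the anode: E°cell = +1.40 − (-2.39) = +3.79 V, n = 2.
Overall: Au³⁺(aq) + Mg(s) → Au⁺(aq) + Mg²⁺(aq)
Q = [Au⁺]·[Mg²⁺] / ([Au³⁺]); log Q = -3.675.
E = E° − (0.0592/n) log Q = +3.79 − (0.0592/2)(-3.675) = +3.899 V.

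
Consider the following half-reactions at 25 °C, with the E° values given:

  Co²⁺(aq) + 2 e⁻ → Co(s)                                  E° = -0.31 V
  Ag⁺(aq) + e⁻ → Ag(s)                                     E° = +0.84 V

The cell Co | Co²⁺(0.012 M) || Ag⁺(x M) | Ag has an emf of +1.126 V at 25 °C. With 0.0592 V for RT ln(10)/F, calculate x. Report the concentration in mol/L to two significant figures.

0.043 M

Ag⁺/Ag is the cathode, Co²⁺/Co the anode: E°cell = +1.15 V, n = 2.
Overall reaction: 2 Ag⁺(aq) + Co(s) → 2 Ag(s) + Co²⁺(aq); Q = [Co²⁺]^1/[Ag⁺]^2.
From E = E° − (0.0592/n) log Q: log Q = (E° − E)·n/0.0592 = (+1.15 − (+1.126))·2/0.0592 = 0.8108.
So 2·log[Ag⁺] = 1·log(0.012) − log Q = -1.9208 − (0.8108) = -2.7316; log[Ag⁺] = -2.7316 / 2 = -1.3658; [Ag⁺] = 10^(-1.3658) ≈ 0.043 M.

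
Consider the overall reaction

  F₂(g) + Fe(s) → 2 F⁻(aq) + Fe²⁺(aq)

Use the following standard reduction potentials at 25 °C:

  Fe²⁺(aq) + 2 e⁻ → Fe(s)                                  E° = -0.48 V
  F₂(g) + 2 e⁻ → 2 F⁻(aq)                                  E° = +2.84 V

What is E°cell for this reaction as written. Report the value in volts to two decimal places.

The F₂/F⁻ couple has the higher reduction potential, so it is the cathode; Fe²⁺/Fe is oxidised at the anode.
E°cell = E°(cathode) − E°(anode) = (+2.84) − (-0.48) = +3.32 V.

+3.32 V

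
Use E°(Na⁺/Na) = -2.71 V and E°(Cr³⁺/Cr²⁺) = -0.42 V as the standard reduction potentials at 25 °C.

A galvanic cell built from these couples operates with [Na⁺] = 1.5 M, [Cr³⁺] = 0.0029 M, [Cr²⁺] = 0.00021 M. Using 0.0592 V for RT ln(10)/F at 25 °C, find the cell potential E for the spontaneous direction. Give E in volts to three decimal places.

+2.347 V

Cr³⁺/Cr²⁺ is the cathode (higher E°), Na⁺/Na the anode: E°cell = -0.42 − (-2.71) = +2.29 V, n = 1.
Overall: Cr³⁺(aq) + Na(s) → Cr²⁺(aq) + Na⁺(aq)
Q = [Cr²⁺]·[Na⁺] / ([Cr³⁺]); log Q = -0.964.
E = E° − (0.0592/n) log Q = +2.29 − (0.0592/1)(-0.964) = +2.347 V.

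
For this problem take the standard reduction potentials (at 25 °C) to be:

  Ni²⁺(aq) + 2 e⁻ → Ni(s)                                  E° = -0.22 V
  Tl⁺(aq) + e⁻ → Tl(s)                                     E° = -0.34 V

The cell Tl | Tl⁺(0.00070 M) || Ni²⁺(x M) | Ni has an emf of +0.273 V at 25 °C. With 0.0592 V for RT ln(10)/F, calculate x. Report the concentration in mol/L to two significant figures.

Ni²⁺/Ni is the cathode, Tl⁺/Tl the anode: E°cell = +0.12 V, n = 2.
Overall reaction: Ni²⁺(aq) + 2 Tl(s) → Ni(s) + 2 Tl⁺(aq); Q = [Tl⁺]^2/[Ni²⁺]^1.
From E = E° − (0.0592/n) log Q: log Q = (E° − E)·n/0.0592 = (+0.12 − (+0.273))·2/0.0592 = -5.1689.
So 1·log[Ni²⁺] = 2·log(0.0007) − log Q = -6.3098 − (-5.1689) = -1.1409; [Ni²⁺] = 10^(-1.1409) ≈ 0.072 M.

0.072 M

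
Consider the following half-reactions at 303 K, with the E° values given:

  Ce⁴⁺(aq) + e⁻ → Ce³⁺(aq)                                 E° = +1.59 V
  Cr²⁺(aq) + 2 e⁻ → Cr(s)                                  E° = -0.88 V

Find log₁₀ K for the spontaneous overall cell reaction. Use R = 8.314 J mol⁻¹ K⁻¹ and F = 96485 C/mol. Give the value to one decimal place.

82.2

Cathode: Ce⁴⁺/Ce³⁺; anode: Cr²⁺/Cr. E°cell = (+1.59) − (-0.88) = +2.47 V, with n = 2.
ΔG° = −nFE° = −RT ln K, so ln K = nFE°/(RT) = (2)(96485)(+2.47) / ((8.314)(303)) = 189.206.
log₁₀ K = 189.206 / ln 10 = 82.2.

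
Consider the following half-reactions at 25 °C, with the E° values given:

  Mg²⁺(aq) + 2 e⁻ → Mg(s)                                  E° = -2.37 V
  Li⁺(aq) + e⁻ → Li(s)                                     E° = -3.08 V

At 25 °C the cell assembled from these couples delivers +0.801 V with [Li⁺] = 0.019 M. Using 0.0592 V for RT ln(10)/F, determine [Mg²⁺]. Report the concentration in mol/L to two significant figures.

Mg²⁺/Mg is the cathode, Li⁺/Li the anode: E°cell = +0.71 V, n = 2.
Overall reaction: Mg²⁺(aq) + 2 Li(s) → Mg(s) + 2 Li⁺(aq); Q = [Li⁺]^2/[Mg²⁺]^1.
From E = E° − (0.0592/n) log Q: log Q = (E° − E)·n/0.0592 = (+0.71 − (+0.801))·2/0.0592 = -3.0743.
So 1·log[Mg²⁺] = 2·log(0.019) − log Q = -3.4425 − (-3.0743) = -0.3682; [Mg²⁺] = 10^(-0.3682) ≈ 0.43 M.

0.43 M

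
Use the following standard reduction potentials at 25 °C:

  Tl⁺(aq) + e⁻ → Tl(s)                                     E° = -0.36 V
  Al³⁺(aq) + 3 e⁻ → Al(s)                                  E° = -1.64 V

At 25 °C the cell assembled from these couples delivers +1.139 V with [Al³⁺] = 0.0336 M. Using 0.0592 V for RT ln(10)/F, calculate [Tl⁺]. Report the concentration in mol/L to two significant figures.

Tl⁺/Tl is the cathode, Al³⁺/Al the anode: E°cell = +1.28 V, n = 3.
Overall reaction: 3 Tl⁺(aq) + Al(s) → 3 Tl(s) + Al³⁺(aq); Q = [Al³⁺]^1/[Tl⁺]^3.
From E = E° − (0.0592/n) log Q: log Q = (E° − E)·n/0.0592 = (+1.28 − (+1.139))·3/0.0592 = 7.1453.
So 3·log[Tl⁺] = 1·log(0.0336) − log Q = -1.4737 − (7.1453) = -8.6190; log[Tl⁺] = -8.6190 / 3 = -2.8730; [Tl⁺] = 10^(-2.8730) ≈ 0.0013 M.

0.0013 M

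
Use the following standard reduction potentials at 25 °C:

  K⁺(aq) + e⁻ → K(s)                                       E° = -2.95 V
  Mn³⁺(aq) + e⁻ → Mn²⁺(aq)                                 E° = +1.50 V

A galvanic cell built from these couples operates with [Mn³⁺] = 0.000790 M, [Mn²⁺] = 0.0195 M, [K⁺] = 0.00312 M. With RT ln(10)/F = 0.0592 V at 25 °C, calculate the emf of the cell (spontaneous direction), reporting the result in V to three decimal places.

+4.516 V

Mn³⁺/Mn²⁺ is the cathode (higher E°), K⁺/K the anode: E°cell = +1.50 − (-2.95) = +4.45 V, n = 1.
Overall: Mn³⁺(aq) + K(s) → Mn²⁺(aq) + K⁺(aq)
Q = [Mn²⁺]·[K⁺] / ([Mn³⁺]); log Q = -1.113.
E = E° − (0.0592/n) log Q = +4.45 − (0.0592/1)(-1.113) = +4.516 V.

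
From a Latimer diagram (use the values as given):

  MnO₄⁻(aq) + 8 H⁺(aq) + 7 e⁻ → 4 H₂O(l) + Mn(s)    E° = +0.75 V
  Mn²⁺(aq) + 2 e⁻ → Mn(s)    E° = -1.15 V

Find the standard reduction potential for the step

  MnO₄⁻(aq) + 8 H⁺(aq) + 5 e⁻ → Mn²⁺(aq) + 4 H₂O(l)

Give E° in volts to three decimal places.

+1.510 V

Sequential free energies add, so n₃E°₃ = n₁E°₁ + n₂E°₂.
With n₃ = 7, and the known step contributing 2×(-1.15) V, the unknown satisfies 5·E° = 7×(+0.75) − 2×(-1.15) = +7.550.
E° = +7.550 / 5 = +1.510 V.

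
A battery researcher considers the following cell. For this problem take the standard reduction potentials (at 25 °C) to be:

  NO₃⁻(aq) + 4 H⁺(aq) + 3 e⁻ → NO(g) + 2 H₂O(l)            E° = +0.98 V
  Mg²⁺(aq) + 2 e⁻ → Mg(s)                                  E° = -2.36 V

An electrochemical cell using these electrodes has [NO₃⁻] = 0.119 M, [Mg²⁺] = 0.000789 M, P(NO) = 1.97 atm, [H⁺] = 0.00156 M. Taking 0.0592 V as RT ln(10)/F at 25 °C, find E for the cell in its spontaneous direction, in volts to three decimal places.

NO₃⁻/NO is the cathode (higher E°), Mg²⁺/Mg the anode: E°cell = +0.98 − (-2.36) = +3.34 V, n = 6.
Overall: 2 NO₃⁻(aq) + 8 H⁺(aq) + 3 Mg(s) → 2 NO(g) + 4 H₂O(l) + 3 Mg²⁺(aq)
Q = P(NO)^2·[Mg²⁺]^3 / ([NO₃⁻]^2·[H⁺]^8); log Q = 15.584.
E = E° − (0.0592/n) log Q = +3.34 − (0.0592/6)(15.584) = +3.186 V.

+3.186 V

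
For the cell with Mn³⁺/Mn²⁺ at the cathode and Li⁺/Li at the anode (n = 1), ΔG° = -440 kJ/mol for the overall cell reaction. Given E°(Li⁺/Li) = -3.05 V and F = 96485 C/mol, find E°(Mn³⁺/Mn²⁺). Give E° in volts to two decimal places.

E°cell = −ΔG°/(nF) = −(-440×10³)/((1)(96485)) = +4.560 V.
Since Mn³⁺/Mn²⁺ is the cathode and Li⁺/Li the anode, E°cell = E°(Mn³⁺/Mn²⁺) − E°(Li⁺/Li).
So E°(Mn³⁺/Mn²⁺) = E°cell + E°(Li⁺/Li) = +4.560 + (-3.05) = +1.51 V.

+1.51 V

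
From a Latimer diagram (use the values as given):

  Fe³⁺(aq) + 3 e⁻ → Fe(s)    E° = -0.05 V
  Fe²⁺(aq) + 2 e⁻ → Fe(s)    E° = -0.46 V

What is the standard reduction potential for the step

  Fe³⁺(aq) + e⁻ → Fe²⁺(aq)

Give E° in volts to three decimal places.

Sequential free energies add, so n₃E°₃ = n₁E°₁ + n₂E°₂.
With n₃ = 3, and the known step contributing 2×(-0.46) V, the unknown satisfies 1·E° = 3×(-0.05) − 2×(-0.46) = +0.770.
E° = +0.770 / 1 = +0.770 V.

+0.770 V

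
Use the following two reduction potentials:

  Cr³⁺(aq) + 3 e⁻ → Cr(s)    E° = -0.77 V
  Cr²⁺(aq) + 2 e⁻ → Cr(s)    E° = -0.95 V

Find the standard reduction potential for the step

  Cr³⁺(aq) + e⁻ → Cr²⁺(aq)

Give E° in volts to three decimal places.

-0.410 V

Sequential free energies add, so n₃E°₃ = n₁E°₁ + n₂E°₂.
With n₃ = 3, and the known step contributing 2×(-0.95) V, the unknown satisfies 1·E° = 3×(-0.77) − 2×(-0.95) = -0.410.
E° = -0.410 / 1 = -0.410 V.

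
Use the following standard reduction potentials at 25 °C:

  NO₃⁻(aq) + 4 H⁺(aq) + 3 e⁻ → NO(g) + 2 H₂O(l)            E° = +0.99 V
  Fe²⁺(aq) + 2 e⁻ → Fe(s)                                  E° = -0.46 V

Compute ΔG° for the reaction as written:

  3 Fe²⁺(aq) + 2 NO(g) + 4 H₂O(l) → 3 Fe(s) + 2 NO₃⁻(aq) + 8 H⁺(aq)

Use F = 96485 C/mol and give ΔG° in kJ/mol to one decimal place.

+839.4 kJ/mol

As written, Fe²⁺/Fe is reduced (cathode) and NO₃⁻/NO is oxidised (anode), so E°cell = (-0.46) − (+0.99) = -1.45 V.
Balancing electrons gives n = 6.
ΔG° = −nFE° = −(6)(96485)(-1.45) = 839,420 J = +839.4 kJ/mol.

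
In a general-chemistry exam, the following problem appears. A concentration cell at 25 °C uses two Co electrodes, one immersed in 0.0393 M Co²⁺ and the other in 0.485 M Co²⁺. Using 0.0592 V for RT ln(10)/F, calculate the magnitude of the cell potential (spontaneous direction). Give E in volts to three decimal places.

For a concentration cell E°cell = 0. The 0.485 M side is the cathode (reduction is favoured where [Co²⁺] is higher).
With n = 2, E = −(0.0592/2) log([Co²⁺]ₐₙ/[Co²⁺]꜀ₐₜ) = −(0.0592/2) log(0.0393/0.485) = −(0.0592/2)(-1.091) = +0.032 V.

+0.032 V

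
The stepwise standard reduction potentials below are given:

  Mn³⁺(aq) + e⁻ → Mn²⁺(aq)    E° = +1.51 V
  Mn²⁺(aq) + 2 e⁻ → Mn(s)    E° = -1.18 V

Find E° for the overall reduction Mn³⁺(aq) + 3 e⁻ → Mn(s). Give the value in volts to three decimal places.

-0.283 V

Adding the free-energy changes (−nFE°) of the two steps gives −n₃FE°₃ = −n₁FE°₁ − n₂FE°₂.
E°₃ = (1×+1.51 + 2×-1.18) / 3 = (-0.850) / 3 = -0.283 V.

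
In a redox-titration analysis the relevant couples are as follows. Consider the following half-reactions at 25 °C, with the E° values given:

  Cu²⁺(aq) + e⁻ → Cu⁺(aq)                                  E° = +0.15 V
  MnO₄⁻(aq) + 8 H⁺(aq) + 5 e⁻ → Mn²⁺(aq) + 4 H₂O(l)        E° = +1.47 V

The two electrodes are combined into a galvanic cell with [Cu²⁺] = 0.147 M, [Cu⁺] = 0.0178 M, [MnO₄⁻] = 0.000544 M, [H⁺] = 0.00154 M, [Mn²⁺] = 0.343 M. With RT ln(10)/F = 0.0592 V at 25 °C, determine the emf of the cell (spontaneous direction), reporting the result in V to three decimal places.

MnO₄⁻/Mn²⁺ is the cathode (higher E°), Cu²⁺/Cu⁺ the anode: E°cell = +1.47 − (+0.15) = +1.32 V, n = 5.
Overall: MnO₄⁻(aq) + 8 H⁺(aq) + 5 Cu⁺(aq) → Mn²⁺(aq) + 4 H₂O(l) + 5 Cu²⁺(aq)
Q = [Mn²⁺]·[Cu²⁺]^5 / ([MnO₄⁻]·[H⁺]^8·[Cu⁺]^5); log Q = 29.884.
E = E° − (0.0592/n) log Q = +1.32 − (0.0592/5)(29.884) = +0.966 V.

+0.966 V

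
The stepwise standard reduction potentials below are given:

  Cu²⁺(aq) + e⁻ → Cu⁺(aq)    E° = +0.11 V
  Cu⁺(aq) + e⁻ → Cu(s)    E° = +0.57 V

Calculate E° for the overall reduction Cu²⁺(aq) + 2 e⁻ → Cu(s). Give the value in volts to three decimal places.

+0.340 V

Since ΔG° = −nFE° is additive over sequential reductions, n₃E°₃ = n₁E°₁ + n₂E°₂.
E°₃ = (1×+0.11 + 1×+0.57) / 2 = (+0.680) / 2 = +0.340 V.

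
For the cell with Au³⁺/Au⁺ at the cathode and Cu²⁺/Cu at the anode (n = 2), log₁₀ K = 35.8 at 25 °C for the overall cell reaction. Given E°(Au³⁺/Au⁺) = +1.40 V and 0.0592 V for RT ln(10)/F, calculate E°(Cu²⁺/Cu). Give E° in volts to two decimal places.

+0.34 V

E°cell = (0.0592/n)·log K = (0.0592/2)(35.8) = +1.060 V.
Since Au³⁺/Au⁺ is the cathode and Cu²⁺/Cu the anode, E°cell = E°(Au³⁺/Au⁺) − E°(Cu²⁺/Cu).
So E°(Cu²⁺/Cu) = E°(Au³⁺/Au⁺) − E°cell = (+1.40) − (+1.060) = +0.34 V.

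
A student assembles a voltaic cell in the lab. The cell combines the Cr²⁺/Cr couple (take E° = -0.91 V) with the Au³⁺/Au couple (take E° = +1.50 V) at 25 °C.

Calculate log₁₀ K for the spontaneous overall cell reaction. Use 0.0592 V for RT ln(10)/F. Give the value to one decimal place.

Cathode: Au³⁺/Au; anode: Cr²⁺/Cr. E°cell = +2.41 V, n = 6.
log K = nE°cell / 0.0592 = (6)(+2.41) / 0.0592 = 244.3.

244.3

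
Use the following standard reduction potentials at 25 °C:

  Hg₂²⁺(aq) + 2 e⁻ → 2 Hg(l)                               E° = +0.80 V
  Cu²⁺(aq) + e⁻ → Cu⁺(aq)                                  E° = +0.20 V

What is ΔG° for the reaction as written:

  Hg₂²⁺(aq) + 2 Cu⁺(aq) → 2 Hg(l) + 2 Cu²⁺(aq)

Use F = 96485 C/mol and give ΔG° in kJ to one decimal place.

-115.8 kJ

As written, Hg₂²⁺/Hg is reduced (cathode) and Cu²⁺/Cu⁺ is oxidised (anode), so E°cell = (+0.80) − (+0.20) = +0.60 V.
Balancing electrons gives n = 2.
ΔG° = −nFE° = −(2)(96485)(+0.60) = -115,782 J = -115.8 kJ.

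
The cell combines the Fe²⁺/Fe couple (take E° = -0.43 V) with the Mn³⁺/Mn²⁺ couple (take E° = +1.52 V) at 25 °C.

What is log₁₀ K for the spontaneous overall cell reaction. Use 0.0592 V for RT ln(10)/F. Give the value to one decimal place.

65.9

Cathode: Mn³⁺/Mn²⁺; anode: Fe²⁺/Fe. E°cell = +1.95 V, n = 2.
log K = nE°cell / 0.0592 = (2)(+1.95) / 0.0592 = 65.9.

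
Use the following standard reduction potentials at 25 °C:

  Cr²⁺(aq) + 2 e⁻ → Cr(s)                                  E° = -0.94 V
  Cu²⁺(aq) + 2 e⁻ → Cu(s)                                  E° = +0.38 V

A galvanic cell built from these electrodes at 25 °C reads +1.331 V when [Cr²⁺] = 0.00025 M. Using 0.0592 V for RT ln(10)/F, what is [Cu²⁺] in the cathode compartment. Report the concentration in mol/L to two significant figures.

Cu²⁺/Cu is the cathode, Cr²⁺/Cr the anode: E°cell = +1.32 V, n = 2.
Overall reaction: Cu²⁺(aq) + Cr(s) → Cu(s) + Cr²⁺(aq); Q = [Cr²⁺]^1/[Cu²⁺]^1.
From E = E° − (0.0592/n) log Q: log Q = (E° − E)·n/0.0592 = (+1.32 − (+1.331))·2/0.0592 = -0.3716.
So 1·log[Cu²⁺] = 1·log(0.00025) − log Q = -3.6021 − (-0.3716) = -3.2305; [Cu²⁺] = 10^(-3.2305) ≈ 0.00059 M.

0.00059 M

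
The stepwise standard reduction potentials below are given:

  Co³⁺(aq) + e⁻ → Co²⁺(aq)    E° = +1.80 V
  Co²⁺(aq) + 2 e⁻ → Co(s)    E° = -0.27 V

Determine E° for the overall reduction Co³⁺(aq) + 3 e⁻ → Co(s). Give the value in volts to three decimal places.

Since ΔG° = −nFE° is additive over sequential reductions, n₃E°₃ = n₁E°₁ + n₂E°₂.
E°₃ = (1×+1.80 + 2×-0.27) / 3 = (+1.260) / 3 = +0.420 V.

+0.420 V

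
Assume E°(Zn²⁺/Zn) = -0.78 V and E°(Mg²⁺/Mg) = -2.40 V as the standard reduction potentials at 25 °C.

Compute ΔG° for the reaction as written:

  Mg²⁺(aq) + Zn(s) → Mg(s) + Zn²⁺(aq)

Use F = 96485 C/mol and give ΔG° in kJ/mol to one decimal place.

As written, Mg²⁺/Mg is reduced (cathode) and Zn²⁺/Zn is oxidised (anode), so E°cell = (-2.40) − (-0.78) = -1.62 V.
Balancing electrons gives n = 2.
ΔG° = −nFE° = −(2)(96485)(-1.62) = 312,611 J = +312.6 kJ/mol.

+312.6 kJ/mol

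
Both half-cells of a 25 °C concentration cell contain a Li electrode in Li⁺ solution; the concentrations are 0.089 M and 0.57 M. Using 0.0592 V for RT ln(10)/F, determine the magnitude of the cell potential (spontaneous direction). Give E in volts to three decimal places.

For a concentration cell E°cell = 0. The 0.57 M side is the cathode (reduction is favoured where [Li⁺] is higher).
With n = 1, E = −(0.0592/1) log([Li⁺]ₐₙ/[Li⁺]꜀ₐₜ) = −(0.0592/1) log(0.089/0.57) = −(0.0592/1)(-0.806) = +0.048 V.

+0.048 V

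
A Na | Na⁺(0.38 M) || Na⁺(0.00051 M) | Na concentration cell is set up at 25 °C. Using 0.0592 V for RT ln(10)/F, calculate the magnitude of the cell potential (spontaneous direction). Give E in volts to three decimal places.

For a concentration cell E°cell = 0. The 0.38 M side is the cathode (reduction is favoured where [Na⁺] is higher).
With n = 1, E = −(0.0592/1) log([Na⁺]ₐₙ/[Na⁺]꜀ₐₜ) = −(0.0592/1) log(0.00051/0.38) = −(0.0592/1)(-2.872) = +0.170 V.

+0.170 V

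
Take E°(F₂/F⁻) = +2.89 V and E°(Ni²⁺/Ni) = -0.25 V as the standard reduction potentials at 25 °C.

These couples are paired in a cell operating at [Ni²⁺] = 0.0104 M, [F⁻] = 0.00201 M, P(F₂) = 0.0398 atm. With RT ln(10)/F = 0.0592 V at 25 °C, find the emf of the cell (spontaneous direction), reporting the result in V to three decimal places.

+3.317 V

F₂/F⁻ is the cathode (higher E°), Ni²⁺/Ni the anode: E°cell = +2.89 − (-0.25) = +3.14 V, n = 2.
Overall: F₂(g) + Ni(s) → 2 F⁻(aq) + Ni²⁺(aq)
Q = [F⁻]^2·[Ni²⁺] / (P(F₂)); log Q = -5.976.
E = E° − (0.0592/n) log Q = +3.14 − (0.0592/2)(-5.976) = +3.317 V.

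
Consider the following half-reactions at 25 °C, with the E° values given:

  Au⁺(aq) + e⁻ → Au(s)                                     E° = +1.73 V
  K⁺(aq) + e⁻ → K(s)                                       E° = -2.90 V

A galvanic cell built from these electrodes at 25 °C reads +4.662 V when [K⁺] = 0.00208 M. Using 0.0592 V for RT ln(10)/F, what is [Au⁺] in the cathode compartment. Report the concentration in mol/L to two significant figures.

0.0072 M

Au⁺/Au is the cathode, K⁺/K the anode: E°cell = +4.63 V, n = 1.
Overall reaction: Au⁺(aq) + K(s) → Au(s) + K⁺(aq); Q = [K⁺]^1/[Au⁺]^1.
From E = E° − (0.0592/n) log Q: log Q = (E° − E)·n/0.0592 = (+4.63 − (+4.662))·1/0.0592 = -0.5405.
So 1·log[Au⁺] = 1·log(0.00208) − log Q = -2.6819 − (-0.5405) = -2.1414; [Au⁺] = 10^(-2.1414) ≈ 0.0072 M.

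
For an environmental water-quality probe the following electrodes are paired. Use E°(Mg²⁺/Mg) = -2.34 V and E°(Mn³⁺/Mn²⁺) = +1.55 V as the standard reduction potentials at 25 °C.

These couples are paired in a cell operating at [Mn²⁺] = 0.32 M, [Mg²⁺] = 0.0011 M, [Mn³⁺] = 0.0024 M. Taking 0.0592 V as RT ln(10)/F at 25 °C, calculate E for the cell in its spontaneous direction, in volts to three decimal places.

+3.852 V

Mn³⁺/Mn²⁺ is the cathode (higher E°), Mg²⁺/Mg the anode: E°cell = +1.55 − (-2.34) = +3.89 V, n = 2.
Overall: 2 Mn³⁺(aq) + Mg(s) → 2 Mn²⁺(aq) + Mg²⁺(aq)
Q = [Mn²⁺]^2·[Mg²⁺] / ([Mn³⁺]^2); log Q = 1.291.
E = E° − (0.0592/n) log Q = +3.89 − (0.0592/2)(1.291) = +3.852 V.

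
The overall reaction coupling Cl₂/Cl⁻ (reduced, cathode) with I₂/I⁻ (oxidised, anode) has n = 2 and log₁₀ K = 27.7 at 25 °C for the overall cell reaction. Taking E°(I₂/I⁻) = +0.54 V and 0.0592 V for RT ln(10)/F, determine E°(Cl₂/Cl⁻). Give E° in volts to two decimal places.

E°cell = (0.0592/n)·log K = (0.0592/2)(27.7) = +0.820 V.
Since Cl₂/Cl⁻ is the cathode and I₂/I⁻ the anode, E°cell = E°(Cl₂/Cl⁻) − E°(I₂/I⁻).
So E°(Cl₂/Cl⁻) = E°cell + E°(I₂/I⁻) = +0.820 + (+0.54) = +1.36 V.

+1.36 V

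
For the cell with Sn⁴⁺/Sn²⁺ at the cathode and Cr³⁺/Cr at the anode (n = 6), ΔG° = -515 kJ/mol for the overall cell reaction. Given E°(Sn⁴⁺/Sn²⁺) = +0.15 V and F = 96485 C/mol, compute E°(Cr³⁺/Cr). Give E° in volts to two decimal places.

-0.74 V

E°cell = −ΔG°/(nF) = −(-515×10³)/((6)(96485)) = +0.890 V.
Since Sn⁴⁺/Sn²⁺ is the cathode and Cr³⁺/Cr the anode, E°cell = E°(Sn⁴⁺/Sn²⁺) − E°(Cr³⁺/Cr).
So E°(Cr³⁺/Cr) = E°(Sn⁴⁺/Sn²⁺) − E°cell = (+0.15) − (+0.890) = -0.74 V.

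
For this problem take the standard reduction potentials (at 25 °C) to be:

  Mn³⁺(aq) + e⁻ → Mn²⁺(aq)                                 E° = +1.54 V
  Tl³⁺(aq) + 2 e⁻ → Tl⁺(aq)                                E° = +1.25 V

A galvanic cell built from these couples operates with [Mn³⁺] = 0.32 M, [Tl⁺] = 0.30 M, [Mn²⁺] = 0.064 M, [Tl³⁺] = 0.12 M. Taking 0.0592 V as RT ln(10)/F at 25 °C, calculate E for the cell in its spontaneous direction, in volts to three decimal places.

+0.343 V

Mn³⁺/Mn²⁺ is the cathode (higher E°), Tl³⁺/Tl⁺ the anode: E°cell = +1.54 − (+1.25) = +0.29 V, n = 2.
Overall: 2 Mn³⁺(aq) + Tl⁺(aq) → 2 Mn²⁺(aq) + Tl³⁺(aq)
Q = [Mn²⁺]^2·[Tl³⁺] / ([Mn³⁺]^2·[Tl⁺]); log Q = -1.796.
E = E° − (0.0592/n) log Q = +0.29 − (0.0592/2)(-1.796) = +0.343 V.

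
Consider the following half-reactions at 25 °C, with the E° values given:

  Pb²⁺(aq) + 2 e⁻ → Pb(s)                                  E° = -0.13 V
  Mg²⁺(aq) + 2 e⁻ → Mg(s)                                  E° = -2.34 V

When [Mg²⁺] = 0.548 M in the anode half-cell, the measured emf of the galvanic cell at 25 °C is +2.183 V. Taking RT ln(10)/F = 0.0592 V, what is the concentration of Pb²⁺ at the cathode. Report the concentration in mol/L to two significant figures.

Pb²⁺/Pb is the cathode, Mg²⁺/Mg the anode: E°cell = +2.21 V, n = 2.
Overall reaction: Pb²⁺(aq) + Mg(s) → Pb(s) + Mg²⁺(aq); Q = [Mg²⁺]^1/[Pb²⁺]^1.
From E = E° − (0.0592/n) log Q: log Q = (E° − E)·n/0.0592 = (+2.21 − (+2.183))·2/0.0592 = 0.9122.
So 1·log[Pb²⁺] = 1·log(0.548) − log Q = -0.2612 − (0.9122) = -1.1734; [Pb²⁺] = 10^(-1.1734) ≈ 0.067 M.

0.067 M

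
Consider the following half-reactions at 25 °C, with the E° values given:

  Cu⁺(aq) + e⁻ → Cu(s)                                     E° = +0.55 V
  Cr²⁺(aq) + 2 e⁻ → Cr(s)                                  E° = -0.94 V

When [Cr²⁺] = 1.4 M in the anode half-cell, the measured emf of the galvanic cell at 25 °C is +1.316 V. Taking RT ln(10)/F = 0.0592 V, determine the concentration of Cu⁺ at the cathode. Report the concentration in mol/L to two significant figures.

Cu⁺/Cu is the cathode, Cr²⁺/Cr the anode: E°cell = +1.49 V, n = 2.
Overall reaction: 2 Cu⁺(aq) + Cr(s) → 2 Cu(s) + Cr²⁺(aq); Q = [Cr²⁺]^1/[Cu⁺]^2.
From E = E° − (0.0592/n) log Q: log Q = (E° − E)·n/0.0592 = (+1.49 − (+1.316))·2/0.0592 = 5.8784.
So 2·log[Cu⁺] = 1·log(1.4) − log Q = 0.1461 − (5.8784) = -5.7323; log[Cu⁺] = -5.7323 / 2 = -2.8662; [Cu⁺] = 10^(-2.8662) ≈ 0.0014 M.

0.0014 M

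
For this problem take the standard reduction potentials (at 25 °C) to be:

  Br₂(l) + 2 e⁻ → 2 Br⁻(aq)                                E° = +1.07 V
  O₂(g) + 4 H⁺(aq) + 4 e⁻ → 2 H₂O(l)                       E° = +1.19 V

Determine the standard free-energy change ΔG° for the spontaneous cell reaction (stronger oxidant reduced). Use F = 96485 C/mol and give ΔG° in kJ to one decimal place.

O₂/H₂O (E° = +1.19 V) is the cathode; Br₂/Br⁻ (E° = +1.07 V) is the anode, so E°cell = +0.12 V.
Balancing electrons gives n = 4 (lcm of 4 and 2).
ΔG° = −nFE° = −(4)(96485)(+0.12) = -46,313 J = -46.3 kJ.

-46.3 kJ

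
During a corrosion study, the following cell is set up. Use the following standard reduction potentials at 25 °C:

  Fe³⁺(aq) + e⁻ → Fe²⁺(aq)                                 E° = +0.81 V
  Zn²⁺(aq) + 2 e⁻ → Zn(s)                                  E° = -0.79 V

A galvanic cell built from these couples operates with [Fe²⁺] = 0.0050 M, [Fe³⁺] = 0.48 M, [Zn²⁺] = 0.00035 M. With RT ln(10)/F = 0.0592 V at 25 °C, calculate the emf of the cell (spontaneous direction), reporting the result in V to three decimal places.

Fe³⁺/Fe²⁺ is the cathode (higher E°), Zn²⁺/Zn the anode: E°cell = +0.81 − (-0.79) = +1.60 V, n = 2.
Overall: 2 Fe³⁺(aq) + Zn(s) → 2 Fe²⁺(aq) + Zn²⁺(aq)
Q = [Fe²⁺]^2·[Zn²⁺] / ([Fe³⁺]^2); log Q = -7.420.
E = E° − (0.0592/n) log Q = +1.60 − (0.0592/2)(-7.420) = +1.820 V.

+1.820 V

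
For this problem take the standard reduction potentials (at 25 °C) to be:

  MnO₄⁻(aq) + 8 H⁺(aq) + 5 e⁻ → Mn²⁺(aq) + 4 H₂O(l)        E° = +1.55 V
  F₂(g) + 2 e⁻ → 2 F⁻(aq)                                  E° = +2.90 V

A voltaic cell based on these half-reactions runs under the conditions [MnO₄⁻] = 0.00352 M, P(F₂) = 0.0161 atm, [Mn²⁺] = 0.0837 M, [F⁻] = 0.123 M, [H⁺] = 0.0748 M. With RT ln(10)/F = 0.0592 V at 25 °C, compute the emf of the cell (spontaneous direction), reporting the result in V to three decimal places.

F₂/F⁻ is the cathode (higher E°), MnO₄⁻/Mn²⁺ the anode: E°cell = +2.90 − (+1.55) = +1.35 V, n = 10.
Overall: 5 F₂(g) + 2 Mn²⁺(aq) + 8 H₂O(l) → 10 F⁻(aq) + 2 MnO₄⁻(aq) + 16 H⁺(aq)
Q = [F⁻]^10·[MnO₄⁻]^2·[H⁺]^16 / (P(F₂)^5·[Mn²⁺]^2); log Q = -20.905.
E = E° − (0.0592/n) log Q = +1.35 − (0.0592/10)(-20.905) = +1.474 V.

+1.474 V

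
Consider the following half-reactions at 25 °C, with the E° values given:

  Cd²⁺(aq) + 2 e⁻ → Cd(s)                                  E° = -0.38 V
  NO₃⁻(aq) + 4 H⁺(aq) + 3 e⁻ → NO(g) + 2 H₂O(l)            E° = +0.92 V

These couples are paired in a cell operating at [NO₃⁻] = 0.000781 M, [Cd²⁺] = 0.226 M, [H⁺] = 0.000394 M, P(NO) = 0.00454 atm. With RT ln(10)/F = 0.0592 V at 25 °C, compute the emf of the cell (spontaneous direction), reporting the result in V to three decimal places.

+1.035 V

NO₃⁻/NO is the cathode (higher E°), Cd²⁺/Cd the anode: E°cell = +0.92 − (-0.38) = +1.30 V, n = 6.
Overall: 2 NO₃⁻(aq) + 8 H⁺(aq) + 3 Cd(s) → 2 NO(g) + 4 H₂O(l) + 3 Cd²⁺(aq)
Q = P(NO)^2·[Cd²⁺]^3 / ([NO₃⁻]^2·[H⁺]^8); log Q = 26.827.
E = E° − (0.0592/n) log Q = +1.30 − (0.0592/6)(26.827) = +1.035 V.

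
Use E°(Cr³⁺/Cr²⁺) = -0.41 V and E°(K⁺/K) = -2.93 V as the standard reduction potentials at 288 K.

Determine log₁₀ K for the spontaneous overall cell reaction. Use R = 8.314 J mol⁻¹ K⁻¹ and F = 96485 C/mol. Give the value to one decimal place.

44.1

Cathode: Cr³⁺/Cr²⁺; anode: K⁺/K. E°cell = (-0.41) − (-2.93) = +2.52 V, with n = 1.
ΔG° = −nFE° = −RT ln K, so ln K = nFE°/(RT) = (1)(96485)(+2.52) / ((8.314)(288)) = 101.545.
log₁₀ K = 101.545 / ln 10 = 44.1.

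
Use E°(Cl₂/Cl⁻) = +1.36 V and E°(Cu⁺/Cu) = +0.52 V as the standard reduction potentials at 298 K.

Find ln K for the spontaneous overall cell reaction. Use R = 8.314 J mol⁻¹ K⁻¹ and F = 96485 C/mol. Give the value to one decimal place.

Cathode: Cl₂/Cl⁻; anode: Cu⁺/Cu. E°cell = (+1.36) − (+0.52) = +0.84 V, with n = 2.
ΔG° = −nFE° = −RT ln K, so ln K = nFE°/(RT) = (2)(96485)(+0.84) / ((8.314)(298)) = 65.425.

65.4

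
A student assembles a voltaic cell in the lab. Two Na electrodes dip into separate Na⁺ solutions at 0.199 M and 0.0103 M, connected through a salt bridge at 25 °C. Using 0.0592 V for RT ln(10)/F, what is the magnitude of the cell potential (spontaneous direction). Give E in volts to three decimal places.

For a concentration cell E°cell = 0. The 0.199 M side is the cathode (reduction is favoured where [Na⁺] is higher).
With n = 1, E = −(0.0592/1) log([Na⁺]ₐₙ/[Na⁺]꜀ₐₜ) = −(0.0592/1) log(0.0103/0.199) = −(0.0592/1)(-1.286) = +0.076 V.

+0.076 V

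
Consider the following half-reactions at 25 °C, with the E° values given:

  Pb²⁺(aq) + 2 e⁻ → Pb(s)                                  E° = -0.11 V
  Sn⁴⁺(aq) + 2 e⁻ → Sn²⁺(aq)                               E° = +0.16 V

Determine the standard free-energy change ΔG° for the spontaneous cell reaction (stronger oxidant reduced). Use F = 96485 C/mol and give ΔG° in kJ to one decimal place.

Sn⁴⁺/Sn²⁺ (E° = +0.16 V) is the cathode; Pb²⁺/Pb (E° = -0.11 V) is the anode, so E°cell = +0.27 V.
Balancing electrons gives n = 2 (lcm of 2 and 2).
ΔG° = −nFE° = −(2)(96485)(+0.27) = -52,102 J = -52.1 kJ.

-52.1 kJ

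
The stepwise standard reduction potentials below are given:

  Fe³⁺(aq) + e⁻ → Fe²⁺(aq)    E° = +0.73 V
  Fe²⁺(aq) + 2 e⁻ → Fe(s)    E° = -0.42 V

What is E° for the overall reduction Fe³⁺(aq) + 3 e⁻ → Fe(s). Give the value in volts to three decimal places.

-0.037 V

Adding the free-energy changes (−nFE°) of the two steps gives −n₃FE°₃ = −n₁FE°₁ − n₂FE°₂.
E°₃ = (1×+0.73 + 2×-0.42) / 3 = (-0.110) / 3 = -0.037 V.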